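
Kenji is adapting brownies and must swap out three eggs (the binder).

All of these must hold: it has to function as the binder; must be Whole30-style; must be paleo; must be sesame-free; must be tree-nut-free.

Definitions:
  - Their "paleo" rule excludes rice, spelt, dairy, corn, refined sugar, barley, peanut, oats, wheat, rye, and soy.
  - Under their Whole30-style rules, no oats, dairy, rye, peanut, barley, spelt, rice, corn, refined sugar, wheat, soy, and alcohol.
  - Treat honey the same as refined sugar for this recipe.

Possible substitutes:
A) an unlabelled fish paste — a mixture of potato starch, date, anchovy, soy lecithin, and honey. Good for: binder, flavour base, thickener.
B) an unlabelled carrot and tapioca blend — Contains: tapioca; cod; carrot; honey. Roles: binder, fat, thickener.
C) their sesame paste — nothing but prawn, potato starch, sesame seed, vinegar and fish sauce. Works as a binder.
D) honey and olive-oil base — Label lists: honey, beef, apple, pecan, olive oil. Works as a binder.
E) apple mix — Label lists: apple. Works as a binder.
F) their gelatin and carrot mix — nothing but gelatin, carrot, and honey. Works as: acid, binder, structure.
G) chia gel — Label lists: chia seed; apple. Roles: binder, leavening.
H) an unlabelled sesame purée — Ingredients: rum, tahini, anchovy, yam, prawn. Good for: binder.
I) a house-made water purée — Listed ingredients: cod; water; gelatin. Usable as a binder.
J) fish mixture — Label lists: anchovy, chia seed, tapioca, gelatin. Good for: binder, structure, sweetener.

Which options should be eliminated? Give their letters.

A: has honey, so not paleo; has honey, so not Whole30-style — out
B: has honey, so not paleo; has honey, so not Whole30-style — out
C: has sesame seed, so not sesame-free — reject
D: has honey, so not paleo; has honey, so not Whole30-style (and 1 more) — no
E: works as a binder, no sesame, paleo — keep
F: has honey, so not paleo; has honey, so not Whole30-style — no
G: no sesame, no tree nuts — keep
H: has rum, so not Whole30-style; has tahini, so not sesame-free — reject
I: only cod, gelatin, and water; none excluded — keep
J: anchovy and gelatin etc. — none of it excluded — valid

A, B, C, D, F, H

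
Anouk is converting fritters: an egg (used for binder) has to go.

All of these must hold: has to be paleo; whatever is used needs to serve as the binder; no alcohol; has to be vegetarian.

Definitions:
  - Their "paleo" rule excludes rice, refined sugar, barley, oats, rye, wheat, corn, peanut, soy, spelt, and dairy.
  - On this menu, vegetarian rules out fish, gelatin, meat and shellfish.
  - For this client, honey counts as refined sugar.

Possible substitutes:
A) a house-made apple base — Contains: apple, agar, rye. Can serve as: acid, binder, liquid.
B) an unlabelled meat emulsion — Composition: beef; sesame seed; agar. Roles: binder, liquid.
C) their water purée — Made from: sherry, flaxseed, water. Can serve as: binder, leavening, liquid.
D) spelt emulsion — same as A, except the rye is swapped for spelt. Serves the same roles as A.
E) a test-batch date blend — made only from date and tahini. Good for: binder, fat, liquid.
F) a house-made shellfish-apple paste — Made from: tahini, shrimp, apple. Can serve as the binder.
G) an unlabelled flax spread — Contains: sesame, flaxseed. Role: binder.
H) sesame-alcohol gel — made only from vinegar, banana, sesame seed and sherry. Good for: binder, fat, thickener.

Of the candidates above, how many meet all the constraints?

2

A: has rye, so not paleo — out
B: has beef, so not vegetarian — reject
C: has sherry, so not alcohol-free — no
D: has spelt, so not paleo — out
E: all constraints satisfied — OK
F: has shrimp, so not vegetarian — no
G: nothing on the exclusion list — keep
H: has sherry, so not alcohol-free — out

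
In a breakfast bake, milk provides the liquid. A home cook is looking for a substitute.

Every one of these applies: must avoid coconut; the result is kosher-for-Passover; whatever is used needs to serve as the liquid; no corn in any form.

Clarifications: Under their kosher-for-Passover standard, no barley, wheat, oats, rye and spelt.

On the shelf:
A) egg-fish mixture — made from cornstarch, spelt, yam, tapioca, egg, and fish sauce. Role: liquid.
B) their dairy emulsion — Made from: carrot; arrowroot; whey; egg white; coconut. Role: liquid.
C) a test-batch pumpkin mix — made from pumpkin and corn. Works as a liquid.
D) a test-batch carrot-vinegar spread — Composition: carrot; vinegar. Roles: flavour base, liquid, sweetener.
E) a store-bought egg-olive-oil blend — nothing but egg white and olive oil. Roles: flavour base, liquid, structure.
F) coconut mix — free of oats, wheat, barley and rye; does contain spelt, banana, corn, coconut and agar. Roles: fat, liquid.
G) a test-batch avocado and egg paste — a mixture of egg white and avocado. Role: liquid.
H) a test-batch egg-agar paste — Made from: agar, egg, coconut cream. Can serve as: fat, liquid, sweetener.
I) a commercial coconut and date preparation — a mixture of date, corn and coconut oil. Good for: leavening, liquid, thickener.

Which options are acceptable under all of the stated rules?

D, E, G

A: has spelt, so not kosher-for-Passover; has cornstarch, so not corn-free — no
B: has coconut, so not coconut-free — out
C: has corn, so not corn-free — out
D: all constraints satisfied — keep
E: no coconut, no corn — valid
F: has spelt, so not kosher-for-Passover; has coconut, so not coconut-free (and 1 more) — out
G: nothing on the exclusion list — OK
H: has coconut cream, so not coconut-free — no
I: has coconut oil, so not coconut-free; has corn, so not corn-free — no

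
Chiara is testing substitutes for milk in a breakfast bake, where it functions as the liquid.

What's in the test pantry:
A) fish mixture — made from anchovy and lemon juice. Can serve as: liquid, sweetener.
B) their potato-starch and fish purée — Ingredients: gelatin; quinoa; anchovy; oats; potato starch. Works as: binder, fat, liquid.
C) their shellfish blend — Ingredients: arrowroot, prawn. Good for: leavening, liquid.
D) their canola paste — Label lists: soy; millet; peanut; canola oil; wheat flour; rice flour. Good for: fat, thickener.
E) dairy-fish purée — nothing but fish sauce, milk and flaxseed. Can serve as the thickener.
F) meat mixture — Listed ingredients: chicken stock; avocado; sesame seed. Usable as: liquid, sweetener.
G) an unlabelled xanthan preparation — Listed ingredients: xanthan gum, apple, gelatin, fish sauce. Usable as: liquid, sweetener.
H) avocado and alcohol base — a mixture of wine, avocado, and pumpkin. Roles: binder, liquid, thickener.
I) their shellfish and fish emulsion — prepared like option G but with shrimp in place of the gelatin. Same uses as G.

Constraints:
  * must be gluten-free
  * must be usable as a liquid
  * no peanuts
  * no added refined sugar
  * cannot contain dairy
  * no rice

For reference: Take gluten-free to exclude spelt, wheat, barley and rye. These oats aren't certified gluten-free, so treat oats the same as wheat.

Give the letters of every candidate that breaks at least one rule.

A: all constraints satisfied — valid
B: has oats, so not gluten-free — no
C: works as a liquid, gluten-free, no dairy — OK
D: not usable as a liquid; has wheat flour, so not gluten-free (and 2 more) — no
E: not usable as a liquid; has milk, so not dairy-free — out
F: no refined sugar, no dairy — valid
G: every rule checks out — valid
H: works as a liquid, no peanut, gluten-free — OK
I: nothing on the exclusion list — valid

B, D, E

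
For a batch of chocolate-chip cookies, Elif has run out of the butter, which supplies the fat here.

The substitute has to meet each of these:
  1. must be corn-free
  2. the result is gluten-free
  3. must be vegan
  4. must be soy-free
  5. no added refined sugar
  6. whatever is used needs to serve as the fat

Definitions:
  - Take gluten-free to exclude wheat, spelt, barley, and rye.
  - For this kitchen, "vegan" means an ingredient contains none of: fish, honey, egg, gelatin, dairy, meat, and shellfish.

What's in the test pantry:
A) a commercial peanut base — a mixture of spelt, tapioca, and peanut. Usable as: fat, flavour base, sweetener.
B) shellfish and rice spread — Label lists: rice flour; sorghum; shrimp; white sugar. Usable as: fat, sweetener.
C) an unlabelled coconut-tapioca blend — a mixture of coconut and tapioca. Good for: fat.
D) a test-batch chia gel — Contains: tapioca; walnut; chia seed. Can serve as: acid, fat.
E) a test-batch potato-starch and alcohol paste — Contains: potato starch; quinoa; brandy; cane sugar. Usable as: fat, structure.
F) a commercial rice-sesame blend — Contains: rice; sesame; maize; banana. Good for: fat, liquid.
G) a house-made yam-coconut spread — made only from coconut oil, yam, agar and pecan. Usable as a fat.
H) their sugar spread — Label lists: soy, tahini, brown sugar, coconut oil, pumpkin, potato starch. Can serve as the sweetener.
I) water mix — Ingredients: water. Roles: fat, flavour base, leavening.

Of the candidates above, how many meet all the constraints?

A: has spelt, so not gluten-free — out
B: has shrimp, so not vegan; has white sugar, so not no-added-sugar — out
C: works as a fat, no corn, vegan — OK
D: only walnut, tapioca and chia seed; none excluded — keep
E: has cane sugar, so not no-added-sugar — no
F: has maize, so not corn-free — out
G: coconut oil and pecan etc. — none of it excluded — valid
H: not usable as a fat; has brown sugar, so not no-added-sugar (and 1 more) — out
I: only water; none excluded — keep

4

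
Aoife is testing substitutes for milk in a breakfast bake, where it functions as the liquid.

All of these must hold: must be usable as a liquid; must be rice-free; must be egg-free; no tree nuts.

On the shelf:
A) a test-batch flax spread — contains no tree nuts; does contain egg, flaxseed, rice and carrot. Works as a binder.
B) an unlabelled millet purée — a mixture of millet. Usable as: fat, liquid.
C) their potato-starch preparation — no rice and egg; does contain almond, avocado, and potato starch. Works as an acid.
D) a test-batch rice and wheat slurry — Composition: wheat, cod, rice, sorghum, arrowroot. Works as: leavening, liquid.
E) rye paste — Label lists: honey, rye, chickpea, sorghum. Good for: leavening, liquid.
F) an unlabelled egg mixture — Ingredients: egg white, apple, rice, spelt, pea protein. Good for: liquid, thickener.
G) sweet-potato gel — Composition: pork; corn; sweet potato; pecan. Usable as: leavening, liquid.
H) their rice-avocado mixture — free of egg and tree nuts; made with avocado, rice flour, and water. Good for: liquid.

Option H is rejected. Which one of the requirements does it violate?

usable as a liquid: satisfied
egg-free: satisfied
tree-nut-free: satisfied
rice-free: has rice flour — fails

rice-free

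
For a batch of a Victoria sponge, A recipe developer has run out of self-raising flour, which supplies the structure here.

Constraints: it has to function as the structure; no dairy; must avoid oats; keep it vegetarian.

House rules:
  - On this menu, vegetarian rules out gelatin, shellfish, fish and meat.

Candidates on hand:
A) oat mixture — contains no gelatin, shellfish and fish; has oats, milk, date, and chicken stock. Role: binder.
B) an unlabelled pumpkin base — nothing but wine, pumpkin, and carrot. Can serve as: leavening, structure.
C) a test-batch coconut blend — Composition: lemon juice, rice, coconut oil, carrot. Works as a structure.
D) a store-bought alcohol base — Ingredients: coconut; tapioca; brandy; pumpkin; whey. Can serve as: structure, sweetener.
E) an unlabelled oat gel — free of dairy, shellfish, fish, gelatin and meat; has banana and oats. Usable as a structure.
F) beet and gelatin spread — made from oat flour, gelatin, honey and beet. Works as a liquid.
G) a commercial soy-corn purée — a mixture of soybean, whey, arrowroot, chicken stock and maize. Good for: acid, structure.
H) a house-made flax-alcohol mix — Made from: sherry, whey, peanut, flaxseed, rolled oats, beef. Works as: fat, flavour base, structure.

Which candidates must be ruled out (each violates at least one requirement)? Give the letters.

A: not usable as a structure; has chicken stock, so not vegetarian (and 2 more) — reject
B: every rule checks out — keep
C: coconut oil and rice etc. — none of it excluded — keep
D: has whey, so not dairy-free — no
E: has oats, so not oat-free — no
F: not usable as a structure; has gelatin, so not vegetarian (and 1 more) — out
G: has chicken stock, so not vegetarian; has whey, so not dairy-free — reject
H: has beef, so not vegetarian; has whey, so not dairy-free (and 1 more) — reject

A, D, E, F, G, H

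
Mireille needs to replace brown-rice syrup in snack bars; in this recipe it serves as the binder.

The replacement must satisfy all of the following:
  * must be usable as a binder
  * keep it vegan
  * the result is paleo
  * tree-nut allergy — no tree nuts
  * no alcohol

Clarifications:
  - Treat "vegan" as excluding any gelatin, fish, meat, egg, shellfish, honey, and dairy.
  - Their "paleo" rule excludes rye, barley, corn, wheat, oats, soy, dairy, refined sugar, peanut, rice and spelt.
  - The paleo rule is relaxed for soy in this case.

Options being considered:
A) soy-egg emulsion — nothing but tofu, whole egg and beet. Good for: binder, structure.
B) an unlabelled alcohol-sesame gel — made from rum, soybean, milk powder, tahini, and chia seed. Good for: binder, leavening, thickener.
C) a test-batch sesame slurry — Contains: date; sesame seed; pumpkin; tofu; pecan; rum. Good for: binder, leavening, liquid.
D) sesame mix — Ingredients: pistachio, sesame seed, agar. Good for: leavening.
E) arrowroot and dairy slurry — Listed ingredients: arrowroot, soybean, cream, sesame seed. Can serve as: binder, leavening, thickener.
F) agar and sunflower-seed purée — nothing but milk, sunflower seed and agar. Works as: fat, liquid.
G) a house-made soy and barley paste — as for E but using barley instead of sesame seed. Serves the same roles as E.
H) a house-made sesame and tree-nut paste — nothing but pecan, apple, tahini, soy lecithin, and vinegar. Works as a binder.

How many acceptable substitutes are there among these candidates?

A: has whole egg, so not vegan — no
B: has milk powder, so not vegan; has milk powder, so not paleo (and 1 more) — out
C: has rum, so not alcohol-free; has pecan, so not tree-nut-free — no
D: not usable as a binder; has pistachio, so not tree-nut-free — out
E: has cream, so not vegan; has cream, so not paleo — reject
F: not usable as a binder; has milk, so not vegan (and 1 more) — reject
G: has cream, so not vegan; has barley, so not paleo — reject
H: has pecan, so not tree-nut-free — no

0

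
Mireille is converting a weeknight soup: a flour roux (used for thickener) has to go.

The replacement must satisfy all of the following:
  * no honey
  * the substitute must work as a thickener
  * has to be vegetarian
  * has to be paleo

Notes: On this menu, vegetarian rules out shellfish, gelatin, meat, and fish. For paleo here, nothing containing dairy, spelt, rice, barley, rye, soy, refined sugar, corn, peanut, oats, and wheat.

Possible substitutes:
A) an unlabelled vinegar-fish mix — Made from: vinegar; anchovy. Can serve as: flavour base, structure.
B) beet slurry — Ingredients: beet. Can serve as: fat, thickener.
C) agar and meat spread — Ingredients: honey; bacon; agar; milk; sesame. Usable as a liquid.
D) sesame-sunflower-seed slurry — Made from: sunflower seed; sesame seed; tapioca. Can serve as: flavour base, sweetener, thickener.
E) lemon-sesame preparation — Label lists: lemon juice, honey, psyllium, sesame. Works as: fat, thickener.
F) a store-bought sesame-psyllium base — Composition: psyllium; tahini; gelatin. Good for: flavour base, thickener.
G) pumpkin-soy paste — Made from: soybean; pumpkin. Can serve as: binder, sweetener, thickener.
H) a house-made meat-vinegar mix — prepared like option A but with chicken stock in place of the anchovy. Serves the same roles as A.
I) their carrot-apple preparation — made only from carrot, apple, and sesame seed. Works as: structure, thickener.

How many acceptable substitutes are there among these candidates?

3

A: not usable as a thickener; has anchovy, so not vegetarian — out
B: only beet; none excluded — valid
C: not usable as a thickener; has bacon, so not vegetarian (and 2 more) — reject
D: nothing on the exclusion list — keep
E: has honey, so not honey-free — no
F: has gelatin, so not vegetarian — out
G: has soybean, so not paleo — no
H: not usable as a thickener; has chicken stock, so not vegetarian — out
I: only sesame seed, apple, and carrot; none excluded — keep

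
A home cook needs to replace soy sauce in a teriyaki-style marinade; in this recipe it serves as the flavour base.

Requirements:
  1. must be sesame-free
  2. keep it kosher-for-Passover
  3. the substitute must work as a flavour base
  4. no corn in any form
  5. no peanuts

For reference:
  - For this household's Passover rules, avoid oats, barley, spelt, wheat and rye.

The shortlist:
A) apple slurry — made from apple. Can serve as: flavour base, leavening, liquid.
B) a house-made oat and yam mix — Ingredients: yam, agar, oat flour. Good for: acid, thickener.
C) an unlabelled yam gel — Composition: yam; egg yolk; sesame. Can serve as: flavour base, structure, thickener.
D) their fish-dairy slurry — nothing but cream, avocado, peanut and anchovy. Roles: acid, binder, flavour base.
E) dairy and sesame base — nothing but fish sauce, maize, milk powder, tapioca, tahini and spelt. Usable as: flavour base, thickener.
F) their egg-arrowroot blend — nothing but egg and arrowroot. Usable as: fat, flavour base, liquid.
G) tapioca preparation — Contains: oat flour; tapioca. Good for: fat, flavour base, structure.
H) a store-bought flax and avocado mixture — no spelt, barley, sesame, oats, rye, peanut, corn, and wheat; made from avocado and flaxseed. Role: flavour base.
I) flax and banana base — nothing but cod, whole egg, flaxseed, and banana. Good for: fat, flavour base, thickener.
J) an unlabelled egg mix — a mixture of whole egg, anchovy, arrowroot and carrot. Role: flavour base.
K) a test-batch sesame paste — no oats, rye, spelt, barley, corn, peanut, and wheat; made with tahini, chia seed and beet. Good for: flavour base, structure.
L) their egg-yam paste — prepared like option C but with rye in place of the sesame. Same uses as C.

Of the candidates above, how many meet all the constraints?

5

A: no peanut, no sesame — OK
B: not usable as a flavour base; has oat flour, so not kosher-for-Passover — out
C: has sesame, so not sesame-free — out
D: has peanut, so not peanut-free — no
E: has spelt, so not kosher-for-Passover; has tahini, so not sesame-free (and 1 more) — out
F: works as a flavour base, no corn, kosher-for-Passover — valid
G: has oat flour, so not kosher-for-Passover — out
H: every rule checks out — valid
I: whole egg and cod etc. — none of it excluded — valid
J: works as a flavour base, no corn, no sesame — valid
K: has tahini, so not sesame-free — no
L: has rye, so not kosher-for-Passover — no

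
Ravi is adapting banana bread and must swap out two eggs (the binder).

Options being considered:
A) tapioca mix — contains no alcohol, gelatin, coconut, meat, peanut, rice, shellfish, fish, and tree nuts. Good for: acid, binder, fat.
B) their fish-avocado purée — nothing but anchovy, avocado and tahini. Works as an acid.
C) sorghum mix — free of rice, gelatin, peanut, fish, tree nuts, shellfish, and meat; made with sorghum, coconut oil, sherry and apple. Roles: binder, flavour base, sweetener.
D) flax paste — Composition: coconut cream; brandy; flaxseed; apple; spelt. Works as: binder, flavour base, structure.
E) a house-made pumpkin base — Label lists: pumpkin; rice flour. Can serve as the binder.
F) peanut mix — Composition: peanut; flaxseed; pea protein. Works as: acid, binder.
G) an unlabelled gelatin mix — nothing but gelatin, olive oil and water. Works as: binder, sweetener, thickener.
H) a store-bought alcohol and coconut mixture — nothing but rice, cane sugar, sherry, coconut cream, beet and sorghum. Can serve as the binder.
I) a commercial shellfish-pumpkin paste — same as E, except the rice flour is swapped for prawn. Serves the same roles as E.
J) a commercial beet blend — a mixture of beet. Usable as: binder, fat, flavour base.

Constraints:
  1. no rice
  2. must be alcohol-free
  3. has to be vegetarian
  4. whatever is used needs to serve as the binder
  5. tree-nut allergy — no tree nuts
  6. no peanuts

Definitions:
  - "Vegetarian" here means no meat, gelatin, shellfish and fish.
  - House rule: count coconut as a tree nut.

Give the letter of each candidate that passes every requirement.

A, J

A: every rule checks out — keep
B: not usable as a binder; has anchovy, so not vegetarian — out
C: has sherry, so not alcohol-free; has coconut oil, so not tree-nut-free — no
D: has brandy, so not alcohol-free; has coconut cream, so not tree-nut-free — no
E: has rice flour, so not rice-free — out
F: has peanut, so not peanut-free — out
G: has gelatin, so not vegetarian — out
H: has sherry, so not alcohol-free; has coconut cream, so not tree-nut-free (and 1 more) — no
I: has prawn, so not vegetarian — out
J: only beet; none excluded — OK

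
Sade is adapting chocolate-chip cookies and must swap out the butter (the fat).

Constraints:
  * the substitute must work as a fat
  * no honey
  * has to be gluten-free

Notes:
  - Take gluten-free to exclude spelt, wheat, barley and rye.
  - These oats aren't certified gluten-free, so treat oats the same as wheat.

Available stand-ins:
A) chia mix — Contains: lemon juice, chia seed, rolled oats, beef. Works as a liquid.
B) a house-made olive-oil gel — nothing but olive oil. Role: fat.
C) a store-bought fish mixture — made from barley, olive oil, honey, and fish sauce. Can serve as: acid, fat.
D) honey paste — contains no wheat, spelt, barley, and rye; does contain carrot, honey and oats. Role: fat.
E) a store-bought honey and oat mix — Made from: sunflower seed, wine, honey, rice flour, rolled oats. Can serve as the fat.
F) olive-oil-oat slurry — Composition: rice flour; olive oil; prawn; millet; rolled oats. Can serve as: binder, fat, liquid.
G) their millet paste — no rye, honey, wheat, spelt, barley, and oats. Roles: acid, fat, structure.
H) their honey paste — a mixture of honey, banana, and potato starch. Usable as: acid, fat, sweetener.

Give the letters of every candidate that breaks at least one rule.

A, C, D, E, F, H

A: not usable as a fat; has rolled oats, so not gluten-free — reject
B: works as a fat, gluten-free, no honey — OK
C: has barley, so not gluten-free; has honey, so not honey-free — no
D: has oats, so not gluten-free; has honey, so not honey-free — reject
E: has rolled oats, so not gluten-free; has honey, so not honey-free — reject
F: has rolled oats, so not gluten-free — no
G: no honey, gluten-free — valid
H: has honey, so not honey-free — no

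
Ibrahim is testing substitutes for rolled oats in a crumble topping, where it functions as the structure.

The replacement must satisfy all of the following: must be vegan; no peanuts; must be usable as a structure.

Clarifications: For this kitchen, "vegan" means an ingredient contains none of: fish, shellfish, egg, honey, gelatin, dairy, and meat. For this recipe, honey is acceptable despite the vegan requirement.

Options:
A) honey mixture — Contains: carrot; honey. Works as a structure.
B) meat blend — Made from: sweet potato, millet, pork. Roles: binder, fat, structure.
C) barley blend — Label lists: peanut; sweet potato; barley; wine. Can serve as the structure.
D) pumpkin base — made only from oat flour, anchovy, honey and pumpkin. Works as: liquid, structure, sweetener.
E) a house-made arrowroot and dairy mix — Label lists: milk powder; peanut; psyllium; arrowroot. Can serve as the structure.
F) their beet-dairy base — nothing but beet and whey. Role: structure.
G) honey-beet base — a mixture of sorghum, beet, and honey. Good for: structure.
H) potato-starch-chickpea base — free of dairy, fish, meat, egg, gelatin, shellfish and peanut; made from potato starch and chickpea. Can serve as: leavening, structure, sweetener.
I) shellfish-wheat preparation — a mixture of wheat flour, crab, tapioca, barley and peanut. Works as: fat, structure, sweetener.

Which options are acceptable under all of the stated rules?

A: honey is permitted under the vegan carve-out; nothing else excluded — OK
B: has pork, so not vegan — out
C: has peanut, so not peanut-free — no
D: has anchovy, so not vegan — reject
E: has milk powder, so not vegan; has peanut, so not peanut-free — reject
F: has whey, so not vegan — out
G: honey is permitted under the vegan carve-out; nothing else excluded — valid
H: works as a structure, vegan, no peanut — valid
I: has crab, so not vegan; has peanut, so not peanut-free — reject

A, G, H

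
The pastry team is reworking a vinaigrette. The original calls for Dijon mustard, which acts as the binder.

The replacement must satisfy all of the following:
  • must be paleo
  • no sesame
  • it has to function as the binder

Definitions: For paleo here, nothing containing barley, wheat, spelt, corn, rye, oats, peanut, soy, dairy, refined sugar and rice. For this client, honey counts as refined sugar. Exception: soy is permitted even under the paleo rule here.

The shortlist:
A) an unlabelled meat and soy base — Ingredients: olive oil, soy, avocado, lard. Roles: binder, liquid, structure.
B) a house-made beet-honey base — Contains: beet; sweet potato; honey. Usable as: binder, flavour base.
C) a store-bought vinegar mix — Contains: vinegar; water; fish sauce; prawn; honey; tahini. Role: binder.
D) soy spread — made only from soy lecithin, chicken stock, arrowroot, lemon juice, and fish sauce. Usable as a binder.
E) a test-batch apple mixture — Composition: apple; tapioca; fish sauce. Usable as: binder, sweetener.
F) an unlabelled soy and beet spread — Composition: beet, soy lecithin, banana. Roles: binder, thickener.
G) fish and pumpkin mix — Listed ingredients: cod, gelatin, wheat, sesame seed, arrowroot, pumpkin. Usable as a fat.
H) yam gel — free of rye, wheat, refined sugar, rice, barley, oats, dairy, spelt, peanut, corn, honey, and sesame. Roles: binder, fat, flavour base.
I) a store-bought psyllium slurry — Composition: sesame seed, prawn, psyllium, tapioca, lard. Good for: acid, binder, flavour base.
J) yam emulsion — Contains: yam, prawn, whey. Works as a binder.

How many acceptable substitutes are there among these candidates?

5

A: soy is permitted under the paleo carve-out; nothing else excluded — keep
B: has honey, so not paleo — reject
C: has honey, so not paleo; has tahini, so not sesame-free — out
D: soy is permitted under the paleo carve-out; nothing else excluded — keep
E: only fish sauce, tapioca and apple; none excluded — keep
F: soy is permitted under the paleo carve-out; nothing else excluded — OK
G: not usable as a binder; has wheat, so not paleo (and 1 more) — out
H: all constraints satisfied — OK
I: has sesame seed, so not sesame-free — out
J: has whey, so not paleo — out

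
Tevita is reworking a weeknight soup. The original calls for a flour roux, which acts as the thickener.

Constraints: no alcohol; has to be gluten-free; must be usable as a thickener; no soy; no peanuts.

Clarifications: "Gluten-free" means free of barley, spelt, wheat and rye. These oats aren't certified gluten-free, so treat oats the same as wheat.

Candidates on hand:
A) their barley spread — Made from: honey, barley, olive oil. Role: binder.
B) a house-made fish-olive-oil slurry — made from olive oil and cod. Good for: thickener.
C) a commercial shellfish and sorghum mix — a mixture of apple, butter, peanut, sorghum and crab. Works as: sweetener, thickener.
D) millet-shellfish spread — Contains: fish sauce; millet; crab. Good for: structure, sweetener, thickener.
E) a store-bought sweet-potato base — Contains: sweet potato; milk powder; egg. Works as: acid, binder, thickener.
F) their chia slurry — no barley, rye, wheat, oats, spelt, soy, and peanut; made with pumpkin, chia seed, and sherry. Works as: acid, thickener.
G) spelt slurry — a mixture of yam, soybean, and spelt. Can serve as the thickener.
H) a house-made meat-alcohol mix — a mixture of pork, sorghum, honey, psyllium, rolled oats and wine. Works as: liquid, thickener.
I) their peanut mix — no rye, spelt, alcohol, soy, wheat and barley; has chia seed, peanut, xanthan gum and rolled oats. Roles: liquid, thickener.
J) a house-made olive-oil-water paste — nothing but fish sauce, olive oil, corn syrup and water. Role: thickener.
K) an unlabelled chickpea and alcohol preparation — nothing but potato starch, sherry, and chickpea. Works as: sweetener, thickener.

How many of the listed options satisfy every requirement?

4

A: not usable as a thickener; has barley, so not gluten-free — no
B: every rule checks out — valid
C: has peanut, so not peanut-free — no
D: works as a thickener, no soy, no peanut — valid
E: gluten-free, no peanut — OK
F: has sherry, so not alcohol-free — reject
G: has spelt, so not gluten-free; has soybean, so not soy-free — reject
H: has rolled oats, so not gluten-free; has wine, so not alcohol-free — no
I: has rolled oats, so not gluten-free; has peanut, so not peanut-free — out
J: corn syrup and fish sauce etc. — none of it excluded — OK
K: has sherry, so not alcohol-free — reject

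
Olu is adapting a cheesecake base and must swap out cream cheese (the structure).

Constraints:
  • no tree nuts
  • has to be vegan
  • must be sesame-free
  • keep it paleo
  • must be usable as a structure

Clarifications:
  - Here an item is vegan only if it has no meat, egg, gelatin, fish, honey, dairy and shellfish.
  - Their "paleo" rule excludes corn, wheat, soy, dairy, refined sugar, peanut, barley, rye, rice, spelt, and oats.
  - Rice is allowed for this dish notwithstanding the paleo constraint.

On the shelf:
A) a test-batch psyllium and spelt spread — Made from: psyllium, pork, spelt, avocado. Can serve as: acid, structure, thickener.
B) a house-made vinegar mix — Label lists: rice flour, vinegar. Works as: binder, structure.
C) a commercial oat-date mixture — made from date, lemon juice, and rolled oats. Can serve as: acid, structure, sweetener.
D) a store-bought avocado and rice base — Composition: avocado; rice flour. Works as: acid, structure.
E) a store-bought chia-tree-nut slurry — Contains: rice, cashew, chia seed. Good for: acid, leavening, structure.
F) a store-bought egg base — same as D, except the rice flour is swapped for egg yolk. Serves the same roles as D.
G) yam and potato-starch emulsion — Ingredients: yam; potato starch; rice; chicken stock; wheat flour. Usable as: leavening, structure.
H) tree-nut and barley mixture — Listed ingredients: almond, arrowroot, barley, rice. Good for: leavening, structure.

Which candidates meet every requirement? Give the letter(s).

B, D

A: has pork, so not vegan; has spelt, so not paleo — out
B: rice is permitted under the paleo carve-out; nothing else excluded — keep
C: has rolled oats, so not paleo — out
D: rice is permitted under the paleo carve-out; nothing else excluded — valid
E: has cashew, so not tree-nut-free — out
F: has egg yolk, so not vegan — out
G: has chicken stock, so not vegan; has wheat flour, so not paleo — no
H: has barley, so not paleo; has almond, so not tree-nut-free — reject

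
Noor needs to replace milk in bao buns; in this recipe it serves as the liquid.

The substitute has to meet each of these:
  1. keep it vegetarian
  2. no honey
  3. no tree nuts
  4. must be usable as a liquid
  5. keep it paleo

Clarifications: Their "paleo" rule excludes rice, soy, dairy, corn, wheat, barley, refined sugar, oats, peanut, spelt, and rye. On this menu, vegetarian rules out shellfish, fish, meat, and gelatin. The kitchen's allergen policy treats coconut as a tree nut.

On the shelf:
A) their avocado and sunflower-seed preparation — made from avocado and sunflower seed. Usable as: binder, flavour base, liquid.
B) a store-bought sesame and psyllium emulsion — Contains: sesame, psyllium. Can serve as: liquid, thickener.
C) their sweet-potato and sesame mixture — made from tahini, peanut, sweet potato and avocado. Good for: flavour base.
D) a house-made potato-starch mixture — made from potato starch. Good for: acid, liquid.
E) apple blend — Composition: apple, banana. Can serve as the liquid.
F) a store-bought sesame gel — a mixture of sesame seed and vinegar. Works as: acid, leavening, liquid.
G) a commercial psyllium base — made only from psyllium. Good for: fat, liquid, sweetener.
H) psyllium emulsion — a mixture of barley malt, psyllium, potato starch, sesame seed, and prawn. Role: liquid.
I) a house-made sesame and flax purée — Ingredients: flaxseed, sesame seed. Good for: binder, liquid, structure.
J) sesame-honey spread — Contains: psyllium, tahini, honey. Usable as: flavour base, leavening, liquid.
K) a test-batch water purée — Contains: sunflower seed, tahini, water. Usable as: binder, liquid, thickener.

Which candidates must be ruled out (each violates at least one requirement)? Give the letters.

C, H, J

A: only avocado and sunflower seed; none excluded — valid
B: works as a liquid, vegetarian, no honey — OK
C: not usable as a liquid; has peanut, so not paleo — no
D: vegetarian, no honey — valid
E: works as a liquid, paleo, vegetarian — valid
F: only sesame seed and vinegar; none excluded — keep
G: all constraints satisfied — keep
H: has barley malt, so not paleo; has prawn, so not vegetarian — no
I: every rule checks out — valid
J: has honey, so not honey-free — out
K: nothing on the exclusion list — keep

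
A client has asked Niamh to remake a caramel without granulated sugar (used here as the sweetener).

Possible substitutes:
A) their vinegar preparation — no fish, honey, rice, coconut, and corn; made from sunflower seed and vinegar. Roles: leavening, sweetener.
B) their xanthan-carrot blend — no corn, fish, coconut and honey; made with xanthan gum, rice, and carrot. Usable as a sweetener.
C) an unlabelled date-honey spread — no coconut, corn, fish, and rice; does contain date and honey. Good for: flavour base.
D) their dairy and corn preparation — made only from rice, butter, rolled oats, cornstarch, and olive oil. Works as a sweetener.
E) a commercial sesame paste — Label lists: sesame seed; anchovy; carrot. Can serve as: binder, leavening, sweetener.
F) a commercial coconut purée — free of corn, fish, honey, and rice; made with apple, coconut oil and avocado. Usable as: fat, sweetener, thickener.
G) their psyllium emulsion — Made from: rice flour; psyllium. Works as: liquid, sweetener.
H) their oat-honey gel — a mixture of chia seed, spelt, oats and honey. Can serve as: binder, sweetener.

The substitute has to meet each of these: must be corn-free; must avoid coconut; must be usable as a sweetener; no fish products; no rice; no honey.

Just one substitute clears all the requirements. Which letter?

A

A: every rule checks out — valid
B: has rice, so not rice-free — out
C: not usable as a sweetener; has honey, so not honey-free — reject
D: has rice, so not rice-free; has cornstarch, so not corn-free — reject
E: has anchovy, so not fish-free — out
F: has coconut oil, so not coconut-free — no
G: has rice flour, so not rice-free — reject
H: has honey, so not honey-free — reject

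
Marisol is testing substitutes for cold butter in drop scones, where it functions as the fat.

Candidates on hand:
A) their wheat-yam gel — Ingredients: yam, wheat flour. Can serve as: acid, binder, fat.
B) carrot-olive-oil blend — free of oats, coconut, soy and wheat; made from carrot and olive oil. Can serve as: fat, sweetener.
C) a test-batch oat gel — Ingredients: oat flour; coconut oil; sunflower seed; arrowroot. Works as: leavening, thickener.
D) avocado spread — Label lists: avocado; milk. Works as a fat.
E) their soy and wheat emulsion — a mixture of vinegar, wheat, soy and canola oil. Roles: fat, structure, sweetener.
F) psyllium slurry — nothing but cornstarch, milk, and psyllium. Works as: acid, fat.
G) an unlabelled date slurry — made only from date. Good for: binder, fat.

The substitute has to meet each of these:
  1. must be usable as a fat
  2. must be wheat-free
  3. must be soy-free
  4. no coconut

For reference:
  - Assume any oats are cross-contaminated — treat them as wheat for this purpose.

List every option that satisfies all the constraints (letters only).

A: has wheat flour, so not wheat-free — no
B: nothing on the exclusion list — keep
C: not usable as a fat; has oat flour, so not wheat-free (and 1 more) — no
D: all constraints satisfied — keep
E: has wheat, so not wheat-free; has soy, so not soy-free — out
F: only cornstarch, milk, and psyllium; none excluded — OK
G: no soy, wheat-free — valid

B, D, F, G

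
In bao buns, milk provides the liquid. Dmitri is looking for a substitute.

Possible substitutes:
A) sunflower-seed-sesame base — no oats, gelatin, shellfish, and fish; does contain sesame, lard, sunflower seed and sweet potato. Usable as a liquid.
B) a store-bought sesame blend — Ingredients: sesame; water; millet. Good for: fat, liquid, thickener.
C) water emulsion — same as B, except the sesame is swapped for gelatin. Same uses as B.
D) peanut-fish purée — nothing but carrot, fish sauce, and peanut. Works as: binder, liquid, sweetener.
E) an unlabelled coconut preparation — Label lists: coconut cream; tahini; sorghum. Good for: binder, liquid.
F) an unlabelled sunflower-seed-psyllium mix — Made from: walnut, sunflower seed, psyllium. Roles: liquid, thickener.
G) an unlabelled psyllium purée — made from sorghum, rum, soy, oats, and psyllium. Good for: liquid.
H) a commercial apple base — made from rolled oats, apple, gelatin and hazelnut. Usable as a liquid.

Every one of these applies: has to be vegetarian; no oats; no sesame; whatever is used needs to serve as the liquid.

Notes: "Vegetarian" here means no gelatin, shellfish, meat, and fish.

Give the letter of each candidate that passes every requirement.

F

A: has lard, so not vegetarian; has sesame, so not sesame-free — reject
B: has sesame, so not sesame-free — no
C: has gelatin, so not vegetarian — out
D: has fish sauce, so not vegetarian — no
E: has tahini, so not sesame-free — out
F: works as a liquid, no sesame, no oats — OK
G: has oats, so not oat-free — no
H: has gelatin, so not vegetarian; has rolled oats, so not oat-free — no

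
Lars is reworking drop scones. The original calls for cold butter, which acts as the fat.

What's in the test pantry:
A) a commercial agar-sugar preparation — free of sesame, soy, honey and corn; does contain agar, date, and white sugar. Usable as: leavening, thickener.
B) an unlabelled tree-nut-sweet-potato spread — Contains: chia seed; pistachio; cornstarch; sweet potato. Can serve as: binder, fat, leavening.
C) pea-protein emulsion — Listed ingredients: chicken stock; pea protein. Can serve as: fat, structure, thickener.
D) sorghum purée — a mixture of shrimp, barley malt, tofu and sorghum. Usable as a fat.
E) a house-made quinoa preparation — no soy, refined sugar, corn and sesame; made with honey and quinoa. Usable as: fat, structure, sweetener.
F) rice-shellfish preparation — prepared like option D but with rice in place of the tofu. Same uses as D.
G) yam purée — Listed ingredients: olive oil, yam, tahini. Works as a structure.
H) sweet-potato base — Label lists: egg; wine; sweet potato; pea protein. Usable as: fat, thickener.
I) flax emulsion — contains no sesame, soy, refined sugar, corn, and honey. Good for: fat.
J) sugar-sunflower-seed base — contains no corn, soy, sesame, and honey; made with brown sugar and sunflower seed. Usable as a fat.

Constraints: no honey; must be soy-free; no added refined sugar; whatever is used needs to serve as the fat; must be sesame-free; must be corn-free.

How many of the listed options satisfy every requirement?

4

A: not usable as a fat; has white sugar, so not no-added-sugar — out
B: has cornstarch, so not corn-free — no
C: no honey, no sesame — keep
D: has tofu, so not soy-free — reject
E: has honey, so not honey-free — reject
F: works as a fat, no soy, no honey — OK
G: not usable as a fat; has tahini, so not sesame-free — out
H: nothing on the exclusion list — keep
I: works as a fat, no soy, no sesame — valid
J: has brown sugar, so not no-added-sugar — no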